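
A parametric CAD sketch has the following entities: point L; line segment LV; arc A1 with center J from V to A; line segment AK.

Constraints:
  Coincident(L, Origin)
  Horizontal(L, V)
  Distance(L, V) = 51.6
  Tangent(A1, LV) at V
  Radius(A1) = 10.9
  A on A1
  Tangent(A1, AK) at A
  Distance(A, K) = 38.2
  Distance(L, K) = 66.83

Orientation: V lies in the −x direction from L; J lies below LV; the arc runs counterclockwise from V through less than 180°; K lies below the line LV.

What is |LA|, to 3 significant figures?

63.4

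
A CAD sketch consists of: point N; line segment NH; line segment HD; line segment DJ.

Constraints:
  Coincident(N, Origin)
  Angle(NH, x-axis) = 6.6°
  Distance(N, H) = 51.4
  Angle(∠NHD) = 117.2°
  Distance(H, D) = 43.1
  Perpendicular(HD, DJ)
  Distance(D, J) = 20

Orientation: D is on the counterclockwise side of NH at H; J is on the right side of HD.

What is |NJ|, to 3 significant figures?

93.6

N is at the origin; NH runs at 6.6° with length 51.4, so H = 51.4·(cos 6.6°, sin 6.6°) = (51.1, 5.91). ∠NHD = 117.2°, so HD runs at 6.6° + (180° − 117.2°) = 69.4° from the x-axis; with |HD| = 43.1, D = H + 43.1·(cos 69.4°, sin 69.4°) = (66.2, 46.3). HD ⟂ DJ; with |DJ| = 20.0 on the right of HD, J = D + 20.0·(0.936, -0.352) = (84.9, 39.2). Then |NJ| = |J − N| = 93.6.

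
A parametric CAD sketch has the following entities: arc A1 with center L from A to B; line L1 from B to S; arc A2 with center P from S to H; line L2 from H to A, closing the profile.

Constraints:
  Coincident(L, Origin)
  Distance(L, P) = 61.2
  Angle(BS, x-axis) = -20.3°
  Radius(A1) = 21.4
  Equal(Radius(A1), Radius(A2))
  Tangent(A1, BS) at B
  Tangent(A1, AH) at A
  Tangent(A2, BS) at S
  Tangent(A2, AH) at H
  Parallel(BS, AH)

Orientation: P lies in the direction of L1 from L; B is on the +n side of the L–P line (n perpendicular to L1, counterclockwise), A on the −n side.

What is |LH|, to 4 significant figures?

64.83

The slot axis is L1's direction at -20.3°, so u = (cos -20.3°, sin -20.3°) = (0.9379, -0.3469) and n = (−sin -20.3°, cos -20.3°) = (0.3469, 0.9379). L is at the origin and P lies 61.2 along u from L, so P = 61.2·u = (57.40, -21.23). Tangency of A1 to both parallel lines with radius 21.4 puts B and A at L ± 21.4·n: B = (7.424, 20.07), A = (-7.424, -20.07). Equal radii place S and H the same way about P: S = P + 21.4·n = (64.82, -1.162), H = P − 21.4·n = (49.97, -41.30). Then |LH| = |H − L| = 64.83.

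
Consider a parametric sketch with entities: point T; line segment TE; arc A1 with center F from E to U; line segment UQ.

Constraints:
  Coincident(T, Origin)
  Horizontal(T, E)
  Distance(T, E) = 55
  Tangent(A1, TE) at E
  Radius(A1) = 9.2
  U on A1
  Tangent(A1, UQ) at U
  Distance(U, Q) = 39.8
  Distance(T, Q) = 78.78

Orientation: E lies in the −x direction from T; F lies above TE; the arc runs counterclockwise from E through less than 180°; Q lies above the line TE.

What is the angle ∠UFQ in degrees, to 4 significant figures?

76.98°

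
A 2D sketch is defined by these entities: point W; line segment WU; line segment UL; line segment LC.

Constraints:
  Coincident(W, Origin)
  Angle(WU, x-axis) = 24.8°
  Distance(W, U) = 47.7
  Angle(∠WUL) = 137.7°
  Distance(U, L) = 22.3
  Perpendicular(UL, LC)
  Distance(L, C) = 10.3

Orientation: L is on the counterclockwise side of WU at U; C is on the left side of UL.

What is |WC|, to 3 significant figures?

61.6

∠WUL = 137.7°, so UL runs at 24.8° + (180° − 137.7°) = 67.1° from the x-axis; with |UL| = 22.3, L = U + 22.3·(cos 67.1°, sin 67.1°) = (52.0, 40.6). The perpendicularity gives LC at right angles to UL; with |LC| = 10.3 on the left of UL, C = L + 10.3·(-0.921, 0.389) = (42.5, 44.6). Then |WC| = |C − W| = 61.6.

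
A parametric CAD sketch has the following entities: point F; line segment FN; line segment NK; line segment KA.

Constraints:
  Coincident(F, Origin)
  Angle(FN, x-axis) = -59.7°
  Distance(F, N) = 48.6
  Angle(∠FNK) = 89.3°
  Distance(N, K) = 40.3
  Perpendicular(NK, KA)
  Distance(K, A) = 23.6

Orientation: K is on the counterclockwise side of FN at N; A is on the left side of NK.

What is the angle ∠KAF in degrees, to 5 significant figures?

122.19°

∠FNK = 89.3°, so NK runs at -59.7° + (180° − 89.3°) = 31.000° from the x-axis; with |NK| = 40.3, K = N + 40.3·(cos 31.000°, sin 31.000°) = (59.064, -21.205). NK is perpendicular to KA; with |KA| = 23.6 on the left of NK, A = K + 23.6·(-0.51504, 0.85717) = (46.909, -0.97584). Then cos ∠KAF = AK·AF / (|AK||AF|), giving 122.19°.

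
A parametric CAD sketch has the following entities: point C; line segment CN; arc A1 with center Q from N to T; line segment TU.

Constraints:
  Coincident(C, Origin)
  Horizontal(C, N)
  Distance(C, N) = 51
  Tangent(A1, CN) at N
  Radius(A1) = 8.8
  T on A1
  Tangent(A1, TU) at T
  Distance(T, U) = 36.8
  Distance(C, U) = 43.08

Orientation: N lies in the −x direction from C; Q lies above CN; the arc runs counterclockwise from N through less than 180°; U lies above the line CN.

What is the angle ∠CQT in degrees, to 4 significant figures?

21.69°

C is at the origin; CN is horizontal with |CN| = 51.0 and N on the −x side, so N = (-51.00, 0.000). Since A1 is tangent to CN there, QN ⟂ CN, so Q = N + (0, 8.8) = (-51.00, 8.800). Since QT ⟂ TU (tangency), |QU| = √(8.8² + 36.8²) = 37.84 regardless of where T sits on A1. So U lies on both circle(C, 43.08) and circle(Q, 37.84); the above-CN intersection is U = (-24.28, 35.59). T is the foot of the tangent from U: T = (-43.50, 4.204).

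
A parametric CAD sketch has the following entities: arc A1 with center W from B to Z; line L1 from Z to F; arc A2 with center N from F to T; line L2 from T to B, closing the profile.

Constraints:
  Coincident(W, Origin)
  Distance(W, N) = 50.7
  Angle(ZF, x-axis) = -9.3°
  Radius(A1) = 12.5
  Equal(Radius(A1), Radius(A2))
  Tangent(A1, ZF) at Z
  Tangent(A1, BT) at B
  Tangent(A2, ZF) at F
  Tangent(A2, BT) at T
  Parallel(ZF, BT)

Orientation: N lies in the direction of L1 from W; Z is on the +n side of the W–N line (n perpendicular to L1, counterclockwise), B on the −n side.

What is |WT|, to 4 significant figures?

52.22

Tangency of A1 to both parallel lines with radius 12.5 puts Z and B at W ± 12.5·n: Z = (2.020, 12.34), B = (-2.020, -12.34). Equal radii place F and T the same way about N: F = N + 12.5·n = (52.05, 4.142), T = N − 12.5·n = (48.01, -20.53). Then |WT| = |T − W| = 52.22.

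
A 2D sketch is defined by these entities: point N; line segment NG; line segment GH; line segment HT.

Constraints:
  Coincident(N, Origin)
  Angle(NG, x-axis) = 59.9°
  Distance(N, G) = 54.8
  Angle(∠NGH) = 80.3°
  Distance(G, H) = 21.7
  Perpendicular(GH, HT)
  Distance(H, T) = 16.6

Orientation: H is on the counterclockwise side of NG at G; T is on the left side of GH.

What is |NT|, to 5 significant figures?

39.439

N is at the origin; NG runs at 59.9° with length 54.8, so G = 54.8·(cos 59.9°, sin 59.9°) = (27.483, 47.410). ∠NGH = 80.3°, so GH runs at 59.9° + (180° − 80.3°) = 159.60° from the x-axis; with |GH| = 21.7, H = G + 21.7·(cos 159.60°, sin 159.60°) = (7.1438, 54.974). The perpendicularity gives HT at right angles to GH; with |HT| = 16.6 on the left of GH, T = H + 16.6·(-0.34857, -0.93728) = (1.3575, 39.415). Then |NT| = |T − N| = 39.439.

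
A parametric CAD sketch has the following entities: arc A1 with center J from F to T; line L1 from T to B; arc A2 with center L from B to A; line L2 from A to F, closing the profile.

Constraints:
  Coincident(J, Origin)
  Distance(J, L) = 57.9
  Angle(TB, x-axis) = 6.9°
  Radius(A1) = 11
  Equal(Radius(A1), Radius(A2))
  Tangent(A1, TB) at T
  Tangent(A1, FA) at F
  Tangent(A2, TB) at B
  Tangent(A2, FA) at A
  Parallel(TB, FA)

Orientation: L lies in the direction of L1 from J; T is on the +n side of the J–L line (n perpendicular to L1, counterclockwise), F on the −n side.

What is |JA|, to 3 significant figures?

58.9

The slot axis is L1's direction at 6.9°, so u = (cos 6.9°, sin 6.9°) = (0.993, 0.120) and n = (−sin 6.9°, cos 6.9°) = (-0.120, 0.993). J is at the origin and L lies 57.9 along u from J, so L = 57.9·u = (57.5, 6.96). Tangency of A1 to both parallel lines with radius 11.0 puts T and F at J ± 11.0·n: T = (-1.32, 10.9), F = (1.32, -10.9). Equal radii place B and A the same way about L: B = L + 11.0·n = (56.2, 17.9), A = L − 11.0·n = (58.8, -3.96). Then |JA| = |A − J| = 58.9.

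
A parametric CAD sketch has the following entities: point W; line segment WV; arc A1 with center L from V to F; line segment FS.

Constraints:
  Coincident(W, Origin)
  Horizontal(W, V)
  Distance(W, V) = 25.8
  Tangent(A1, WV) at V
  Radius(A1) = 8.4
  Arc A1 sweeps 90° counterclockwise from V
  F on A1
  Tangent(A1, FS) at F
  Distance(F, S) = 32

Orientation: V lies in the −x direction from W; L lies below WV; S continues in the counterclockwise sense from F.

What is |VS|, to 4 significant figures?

41.26

W is at the origin; W and V share the same y with |WV| = 25.8 and V on the −x side, so V = (-25.80, 0.000). The tangent condition forces LV to be normal to WV, so L = V + (0, -8.4) = (-25.80, -8.400). On A1, V sits at bearing 90° from L; a 90° counterclockwise sweep puts F at bearing 180°, so F = L + 8.4·(cos 180°, sin 180°) = (-34.20, -8.400). Tangency of A1 to FS means the radius LF is perpendicular to FS, so FS runs along (−sin 180°, cos 180°); with |FS| = 32.0, S = (-34.20, -40.40). Then |VS| = |S − V| = 41.26.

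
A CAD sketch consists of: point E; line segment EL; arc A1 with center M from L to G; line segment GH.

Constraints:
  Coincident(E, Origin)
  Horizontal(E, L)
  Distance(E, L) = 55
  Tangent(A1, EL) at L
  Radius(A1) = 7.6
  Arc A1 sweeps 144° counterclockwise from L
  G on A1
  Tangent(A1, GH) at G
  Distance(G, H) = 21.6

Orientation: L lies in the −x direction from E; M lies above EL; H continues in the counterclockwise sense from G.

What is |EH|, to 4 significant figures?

72.97

E is at the origin; E and L share the same y with |EL| = 55.0 and L on the −x side, so L = (-55.00, 0.000). The tangent condition forces ML to be normal to EL, so M = L + (0, 7.6) = (-55.00, 7.600). On A1, L sits at bearing -90° from M; a 144° counterclockwise sweep puts G at bearing 54°, so G = M + 7.6·(cos 54°, sin 54°) = (-50.53, 13.75). Tangency of A1 to GH means the radius MG is perpendicular to GH, so GH runs along (−sin 54°, cos 54°); with |GH| = 21.6, H = (-68.01, 26.44). Then |EH| = |H − E| = 72.97.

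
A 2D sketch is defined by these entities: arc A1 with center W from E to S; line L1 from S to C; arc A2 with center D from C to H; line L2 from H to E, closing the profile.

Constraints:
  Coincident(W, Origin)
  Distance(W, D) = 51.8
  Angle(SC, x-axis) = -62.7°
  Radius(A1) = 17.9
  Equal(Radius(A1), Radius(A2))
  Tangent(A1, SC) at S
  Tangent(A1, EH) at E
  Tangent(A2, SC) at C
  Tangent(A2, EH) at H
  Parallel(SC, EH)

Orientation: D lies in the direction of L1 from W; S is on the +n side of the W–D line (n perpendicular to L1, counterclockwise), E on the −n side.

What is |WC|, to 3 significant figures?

54.8

Tangency of A1 to both parallel lines with radius 17.9 puts S and E at W ± 17.9·n: S = (15.9, 8.21), E = (-15.9, -8.21). Equal radii place C and H the same way about D: C = D + 17.9·n = (39.7, -37.8), H = D − 17.9·n = (7.85, -54.2). Then |WC| = |C − W| = 54.8.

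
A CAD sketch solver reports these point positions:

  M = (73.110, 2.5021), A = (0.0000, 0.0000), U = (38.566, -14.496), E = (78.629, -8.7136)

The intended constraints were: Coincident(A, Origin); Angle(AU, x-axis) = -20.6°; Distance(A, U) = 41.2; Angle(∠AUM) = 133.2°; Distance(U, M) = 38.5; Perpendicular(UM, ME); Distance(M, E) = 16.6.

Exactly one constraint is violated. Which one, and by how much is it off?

Distance(M, E) = 16.6 — off by 4.10.

A = (0.00, 0.00) ✓; AU at -20.60° ✓; |AU| = 41.20 ✓; ∠AUM = 133.2° ✓; |UM| = 38.50 ✓; ∠(UM, ME) = 90.00° ✓; |ME| = 12.50 ✗.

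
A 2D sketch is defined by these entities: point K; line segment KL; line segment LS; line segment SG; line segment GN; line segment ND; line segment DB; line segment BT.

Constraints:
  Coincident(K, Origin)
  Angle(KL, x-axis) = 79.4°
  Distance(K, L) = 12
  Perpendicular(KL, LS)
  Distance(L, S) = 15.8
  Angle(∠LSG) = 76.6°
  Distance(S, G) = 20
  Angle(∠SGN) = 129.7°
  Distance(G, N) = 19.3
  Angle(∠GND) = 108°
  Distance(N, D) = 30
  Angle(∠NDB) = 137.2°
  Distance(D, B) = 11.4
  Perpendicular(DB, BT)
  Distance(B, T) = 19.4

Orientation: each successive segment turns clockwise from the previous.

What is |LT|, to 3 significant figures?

9.63

K is at the origin; KL runs at 79.4° with length 12.0, so L = (2.21, 11.8). KL ⟂ LS, so LS runs at -10.6°; with |LS| = 15.8, S = (17.7, 8.89). ∠LSG = 76.6° gives SG at -114° from the x-axis; with |SG| = 20.0, G = (9.60, -9.38). ∠SGN = 129.7° gives GN at -164° from the x-axis; with |GN| = 19.3, N = (-8.98, -14.6). ∠GND = 108.0° gives ND at 124° from the x-axis; with |ND| = 30.0, D = (-25.6, 10.4). ∠NDB = 137.2° gives DB at 80.9° from the x-axis; with |DB| = 11.4, B = (-23.8, 21.6). DB is perpendicular to BT, so BT runs at -9.10°; with |BT| = 19.4, T = (-4.66, 18.5). Then |LT| = |T − L| = 9.63.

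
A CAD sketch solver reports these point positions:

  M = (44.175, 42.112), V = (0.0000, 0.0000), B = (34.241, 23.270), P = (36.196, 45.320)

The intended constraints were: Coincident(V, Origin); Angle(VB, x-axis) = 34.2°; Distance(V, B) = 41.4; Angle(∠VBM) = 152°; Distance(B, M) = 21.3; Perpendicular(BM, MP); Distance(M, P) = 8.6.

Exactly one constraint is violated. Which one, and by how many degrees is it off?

Perpendicular(BM, MP) — off by 5.90°.

V = (0.00, 0.00) ✓; VB at 34.20° ✓; |VB| = 41.40 ✓; ∠VBM = 152.0° ✓; |BM| = 21.30 ✓; ∠(BM, MP) = 95.90° ✗; |MP| = 8.600 ✓.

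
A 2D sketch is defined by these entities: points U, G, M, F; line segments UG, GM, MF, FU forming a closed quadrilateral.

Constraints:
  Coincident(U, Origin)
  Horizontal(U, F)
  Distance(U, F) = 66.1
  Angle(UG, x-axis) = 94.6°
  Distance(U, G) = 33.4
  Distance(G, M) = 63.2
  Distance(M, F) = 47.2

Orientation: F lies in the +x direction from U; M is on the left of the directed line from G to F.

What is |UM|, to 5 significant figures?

75.300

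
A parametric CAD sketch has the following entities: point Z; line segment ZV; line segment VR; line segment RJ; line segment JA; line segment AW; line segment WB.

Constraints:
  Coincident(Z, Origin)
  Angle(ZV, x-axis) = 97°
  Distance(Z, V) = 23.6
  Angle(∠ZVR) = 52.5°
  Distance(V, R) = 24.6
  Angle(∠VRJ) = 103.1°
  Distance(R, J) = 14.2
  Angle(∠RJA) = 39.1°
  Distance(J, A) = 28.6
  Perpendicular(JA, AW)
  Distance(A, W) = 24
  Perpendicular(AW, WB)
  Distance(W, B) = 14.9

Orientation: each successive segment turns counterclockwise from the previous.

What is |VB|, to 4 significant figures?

34.47

Z is at the origin; ZV runs at 97.0° with length 23.6, so V = (-2.876, 23.42). ∠ZVR = 52.5° gives VR at -135.5° from the x-axis; with |VR| = 24.6, R = (-20.42, 6.182). ∠VRJ = 103.1° gives RJ at -58.60° from the x-axis; with |RJ| = 14.2, J = (-13.02, -5.939). ∠RJA = 39.1° gives JA at 82.30° from the x-axis; with |JA| = 28.6, A = (-9.192, 22.40). The perpendicularity gives AW at right angles to JA, so AW runs at 172.3°; with |AW| = 24.0, W = (-32.98, 25.62). The perpendicularity gives WB at right angles to AW, so WB runs at -97.70°; with |WB| = 14.9, B = (-34.97, 10.85). Then |VB| = |B − V| = 34.47.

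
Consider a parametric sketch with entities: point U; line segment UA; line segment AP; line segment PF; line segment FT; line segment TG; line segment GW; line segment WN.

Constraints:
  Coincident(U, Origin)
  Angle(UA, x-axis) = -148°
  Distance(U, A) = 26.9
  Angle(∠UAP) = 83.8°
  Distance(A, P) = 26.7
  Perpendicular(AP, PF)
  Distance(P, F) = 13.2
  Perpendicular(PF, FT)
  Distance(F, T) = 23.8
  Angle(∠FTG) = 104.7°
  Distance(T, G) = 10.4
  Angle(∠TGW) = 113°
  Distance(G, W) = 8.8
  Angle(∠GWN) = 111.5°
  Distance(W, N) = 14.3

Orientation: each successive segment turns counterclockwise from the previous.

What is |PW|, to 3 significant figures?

19.6

U is at the origin; UA runs at -148.0° with length 26.9, so A = (-22.8, -14.3). ∠UAP = 83.8° gives AP at -51.8° from the x-axis; with |AP| = 26.7, P = (-6.30, -35.2). AP ⟂ PF, so PF runs at 38.2°; with |PF| = 13.2, F = (4.07, -27.1). PF ⟂ FT, so FT runs at 128°; with |FT| = 23.8, T = (-10.6, -8.37). ∠FTG = 104.7° gives TG at -156° from the x-axis; with |TG| = 10.4, G = (-20.2, -12.5). ∠TGW = 113.0° gives GW at -89.5° from the x-axis; with |GW| = 8.8, W = (-20.1, -21.3). Then |PW| = |W − P| = 19.6.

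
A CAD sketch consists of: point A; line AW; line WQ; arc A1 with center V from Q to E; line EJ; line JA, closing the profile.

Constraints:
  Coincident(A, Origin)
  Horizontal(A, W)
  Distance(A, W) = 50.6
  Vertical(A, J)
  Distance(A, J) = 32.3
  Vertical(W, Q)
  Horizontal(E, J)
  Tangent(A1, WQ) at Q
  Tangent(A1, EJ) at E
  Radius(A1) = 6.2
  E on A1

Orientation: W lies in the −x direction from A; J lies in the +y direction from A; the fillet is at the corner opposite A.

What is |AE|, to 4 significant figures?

54.91

The virtual corner opposite A is at (-50.60, 32.30). The tangent condition forces VQ to be normal to WQ and the tangent condition forces VE to be normal to EJ, with radius 6.2, so the center V sits 6.2 in from both sides at V = (-44.40, 26.10). That places the tangent points at Q = (-50.60, 26.10) on WQ and E = (-44.40, 32.30) on EJ. Then |AE| = |E − A| = 54.91.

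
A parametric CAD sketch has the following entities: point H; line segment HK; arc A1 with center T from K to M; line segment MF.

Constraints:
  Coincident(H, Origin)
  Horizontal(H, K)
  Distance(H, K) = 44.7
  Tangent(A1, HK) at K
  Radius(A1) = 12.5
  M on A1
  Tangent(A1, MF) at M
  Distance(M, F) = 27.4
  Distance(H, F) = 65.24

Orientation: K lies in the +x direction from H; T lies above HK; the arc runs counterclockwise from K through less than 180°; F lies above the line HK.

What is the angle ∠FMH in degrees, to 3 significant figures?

90.6°

H is at the origin; H and K share the same y with |HK| = 44.7 and K on the +x side, so K = (44.7, 0.00). Tangency of A1 to HK means the radius TK is perpendicular to HK, so T = K + (0, 12.5) = (44.7, 12.5). Since TM ⟂ MF (tangency), |TF| = √(12.5² + 27.4²) = 30.1 regardless of where M sits on A1. So F lies on both circle(H, 65.24) and circle(T, 30.1); the above-HK intersection is F = (49.8, 42.2). M is the foot of the tangent from F: M = (56.8, 15.7).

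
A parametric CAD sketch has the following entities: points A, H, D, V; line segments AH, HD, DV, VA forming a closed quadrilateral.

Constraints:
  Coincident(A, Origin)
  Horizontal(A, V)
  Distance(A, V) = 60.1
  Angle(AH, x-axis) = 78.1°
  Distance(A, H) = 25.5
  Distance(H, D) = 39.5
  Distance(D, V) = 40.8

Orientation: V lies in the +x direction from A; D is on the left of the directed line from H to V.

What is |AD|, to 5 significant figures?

56.628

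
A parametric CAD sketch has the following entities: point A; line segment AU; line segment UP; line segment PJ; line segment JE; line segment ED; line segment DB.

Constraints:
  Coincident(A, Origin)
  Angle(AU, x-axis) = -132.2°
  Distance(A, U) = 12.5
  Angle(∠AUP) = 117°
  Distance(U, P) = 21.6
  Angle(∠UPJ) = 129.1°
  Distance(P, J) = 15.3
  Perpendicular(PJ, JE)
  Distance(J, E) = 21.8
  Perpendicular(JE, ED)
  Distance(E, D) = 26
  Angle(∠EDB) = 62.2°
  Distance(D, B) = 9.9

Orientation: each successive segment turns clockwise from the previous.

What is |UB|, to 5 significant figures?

8.4076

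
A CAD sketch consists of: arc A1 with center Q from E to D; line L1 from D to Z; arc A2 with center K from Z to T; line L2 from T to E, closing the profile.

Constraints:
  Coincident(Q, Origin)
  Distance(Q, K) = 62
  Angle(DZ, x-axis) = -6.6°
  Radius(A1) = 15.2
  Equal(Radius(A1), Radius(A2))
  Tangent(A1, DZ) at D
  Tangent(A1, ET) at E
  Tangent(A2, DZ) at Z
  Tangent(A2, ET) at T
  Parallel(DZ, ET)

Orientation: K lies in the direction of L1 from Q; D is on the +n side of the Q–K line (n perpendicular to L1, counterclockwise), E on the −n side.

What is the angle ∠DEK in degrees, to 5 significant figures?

76.225°

Q is at the origin and K lies 62.0 along u from Q, so K = 62.0·u = (61.589, -7.1261). Tangency of A1 to both parallel lines with radius 15.2 puts D and E at Q ± 15.2·n: D = (1.7470, 15.099), E = (-1.7470, -15.099). Then cos ∠DEK = ED·EK / (|ED||EK|), giving 76.225°.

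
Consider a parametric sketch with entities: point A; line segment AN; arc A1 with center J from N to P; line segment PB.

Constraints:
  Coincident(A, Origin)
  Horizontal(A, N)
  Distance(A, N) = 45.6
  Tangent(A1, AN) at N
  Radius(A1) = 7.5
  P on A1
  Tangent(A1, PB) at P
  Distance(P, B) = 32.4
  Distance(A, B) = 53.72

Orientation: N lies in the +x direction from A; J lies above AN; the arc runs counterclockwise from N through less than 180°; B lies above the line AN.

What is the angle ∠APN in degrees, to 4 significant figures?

47.46°

Checks: |JP| = 7.500 ✓; ∠(JP, PB) = 90.00° ✓; |PB| = 32.40 ✓; |AB| = 53.72 ✓.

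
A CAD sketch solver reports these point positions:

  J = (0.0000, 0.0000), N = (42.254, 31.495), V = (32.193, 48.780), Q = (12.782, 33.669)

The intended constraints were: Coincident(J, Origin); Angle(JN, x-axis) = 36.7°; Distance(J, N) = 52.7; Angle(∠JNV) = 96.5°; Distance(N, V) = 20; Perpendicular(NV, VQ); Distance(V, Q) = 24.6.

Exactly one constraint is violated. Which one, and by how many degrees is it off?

Perpendicular(NV, VQ) — off by 7.70°.

J = (0.00, 0.00) ✓; JN at 36.70° ✓; |JN| = 52.70 ✓; ∠JNV = 96.50° ✓; |NV| = 20.00 ✓; ∠(NV, VQ) = 97.70° ✗; |VQ| = 24.60 ✓.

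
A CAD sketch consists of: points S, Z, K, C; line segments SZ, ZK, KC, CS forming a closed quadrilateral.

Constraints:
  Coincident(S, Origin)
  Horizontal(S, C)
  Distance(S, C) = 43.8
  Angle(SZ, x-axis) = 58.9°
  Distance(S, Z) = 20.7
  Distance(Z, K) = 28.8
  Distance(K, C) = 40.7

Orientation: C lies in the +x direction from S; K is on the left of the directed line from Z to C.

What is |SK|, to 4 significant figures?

49.20

Checks: |ZK| = 28.80 ✓; |KC| = 40.70 ✓.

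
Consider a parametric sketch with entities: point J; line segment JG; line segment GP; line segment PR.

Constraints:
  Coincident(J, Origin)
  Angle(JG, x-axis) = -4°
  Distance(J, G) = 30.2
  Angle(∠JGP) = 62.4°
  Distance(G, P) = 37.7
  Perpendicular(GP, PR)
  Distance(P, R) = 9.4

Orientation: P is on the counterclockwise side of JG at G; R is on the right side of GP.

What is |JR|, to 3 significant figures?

43.2

J is at the origin; JG runs at -4.0° with length 30.2, so G = 30.2·(cos -4.0°, sin -4.0°) = (30.1, -2.11). ∠JGP = 62.4°, so GP runs at -4.0° + (180° − 62.4°) = 114° from the x-axis; with |GP| = 37.7, P = G + 37.7·(cos 114°, sin 114°) = (15.0, 32.4). The perpendicularity gives PR at right angles to GP; with |PR| = 9.4 on the right of GP, R = P + 9.4·(0.916, 0.400) = (23.6, 36.2). Then |JR| = |R − J| = 43.2.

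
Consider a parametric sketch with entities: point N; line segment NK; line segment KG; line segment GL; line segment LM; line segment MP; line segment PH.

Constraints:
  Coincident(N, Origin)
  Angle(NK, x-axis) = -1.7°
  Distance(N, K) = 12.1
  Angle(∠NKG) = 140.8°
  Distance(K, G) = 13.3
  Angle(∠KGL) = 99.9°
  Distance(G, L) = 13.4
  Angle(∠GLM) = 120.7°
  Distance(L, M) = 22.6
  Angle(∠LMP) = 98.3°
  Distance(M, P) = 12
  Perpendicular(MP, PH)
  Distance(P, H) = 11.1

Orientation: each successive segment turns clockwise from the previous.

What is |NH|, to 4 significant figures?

7.278

∠LMP = 98.3° gives MP at 98.00° from the x-axis; with |MP| = 12.0, P = (-9.024, -8.552). MP is perpendicular to PH, so PH runs at 8.000°; with |PH| = 11.1, H = (1.968, -7.007). Then |NH| = |H − N| = 7.278.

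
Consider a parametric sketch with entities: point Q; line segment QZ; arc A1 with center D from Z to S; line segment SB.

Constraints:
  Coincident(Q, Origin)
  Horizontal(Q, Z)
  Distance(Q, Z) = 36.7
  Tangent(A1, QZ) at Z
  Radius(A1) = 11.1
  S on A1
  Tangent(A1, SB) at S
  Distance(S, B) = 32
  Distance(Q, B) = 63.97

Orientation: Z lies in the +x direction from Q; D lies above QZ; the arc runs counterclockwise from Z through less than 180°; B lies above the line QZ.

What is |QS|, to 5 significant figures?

49.129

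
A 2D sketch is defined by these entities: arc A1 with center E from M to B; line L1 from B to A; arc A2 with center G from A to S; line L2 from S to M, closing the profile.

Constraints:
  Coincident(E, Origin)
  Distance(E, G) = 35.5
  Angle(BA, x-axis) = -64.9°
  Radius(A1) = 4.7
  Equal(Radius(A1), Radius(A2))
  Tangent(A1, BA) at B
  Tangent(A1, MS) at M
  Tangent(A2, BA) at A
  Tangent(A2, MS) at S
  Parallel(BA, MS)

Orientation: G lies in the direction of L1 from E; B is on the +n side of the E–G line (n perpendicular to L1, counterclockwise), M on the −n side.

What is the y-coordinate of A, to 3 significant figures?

-30.2

The slot axis is L1's direction at -64.9°, so u = (cos -64.9°, sin -64.9°) = (0.424, -0.906) and n = (−sin -64.9°, cos -64.9°) = (0.906, 0.424). E is at the origin and G lies 35.5 along u from E, so G = 35.5·u = (15.1, -32.1). Tangency of A1 to both parallel lines with radius 4.7 puts B and M at E ± 4.7·n: B = (4.26, 1.99), M = (-4.26, -1.99). Equal radii place A and S the same way about G: A = G + 4.7·n = (19.3, -30.2), S = G − 4.7·n = (10.8, -34.1). So A.y = -30.2.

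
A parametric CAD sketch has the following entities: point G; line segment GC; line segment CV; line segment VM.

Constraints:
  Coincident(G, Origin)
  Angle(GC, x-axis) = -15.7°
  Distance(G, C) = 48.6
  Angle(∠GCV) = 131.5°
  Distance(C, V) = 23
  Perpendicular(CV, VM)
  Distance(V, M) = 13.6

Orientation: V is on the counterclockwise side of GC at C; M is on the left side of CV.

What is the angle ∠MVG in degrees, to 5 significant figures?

56.600°

G is at the origin; GC runs at -15.7° with length 48.6, so C = 48.6·(cos -15.7°, sin -15.7°) = (46.787, -13.151). ∠GCV = 131.5°, so CV runs at -15.7° + (180° − 131.5°) = 32.800° from the x-axis; with |CV| = 23.0, V = C + 23.0·(cos 32.800°, sin 32.800°) = (66.120, -0.69189). CV ⟂ VM; with |VM| = 13.6 on the left of CV, M = V + 13.6·(-0.54171, 0.84057) = (58.753, 10.740). Then cos ∠MVG = VM·VG / (|VM||VG|), giving 56.600°.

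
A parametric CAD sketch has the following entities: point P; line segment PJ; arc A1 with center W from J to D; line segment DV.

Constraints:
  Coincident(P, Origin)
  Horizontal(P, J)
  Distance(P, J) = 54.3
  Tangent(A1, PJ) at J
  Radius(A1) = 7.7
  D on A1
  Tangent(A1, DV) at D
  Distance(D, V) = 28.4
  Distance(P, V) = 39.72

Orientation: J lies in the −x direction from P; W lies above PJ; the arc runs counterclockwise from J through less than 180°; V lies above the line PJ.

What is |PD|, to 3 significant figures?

48.3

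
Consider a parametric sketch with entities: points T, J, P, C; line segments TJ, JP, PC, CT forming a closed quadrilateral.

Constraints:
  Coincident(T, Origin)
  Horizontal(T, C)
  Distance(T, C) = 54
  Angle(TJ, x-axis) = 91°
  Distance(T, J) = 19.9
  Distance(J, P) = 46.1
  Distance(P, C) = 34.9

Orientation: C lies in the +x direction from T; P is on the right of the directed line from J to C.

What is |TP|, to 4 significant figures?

31.02

Checks: |JP| = 46.10 ✓; |PC| = 34.90 ✓.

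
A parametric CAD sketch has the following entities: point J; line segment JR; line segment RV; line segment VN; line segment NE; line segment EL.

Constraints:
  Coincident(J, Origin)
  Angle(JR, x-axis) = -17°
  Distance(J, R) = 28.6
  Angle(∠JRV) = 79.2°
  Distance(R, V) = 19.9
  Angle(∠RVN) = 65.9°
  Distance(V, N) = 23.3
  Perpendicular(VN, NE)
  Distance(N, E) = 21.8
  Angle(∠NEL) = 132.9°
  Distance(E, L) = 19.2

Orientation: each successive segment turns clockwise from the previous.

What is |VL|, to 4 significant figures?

36.07

J is at the origin; JR runs at -17.0° with length 28.6, so R = (27.35, -8.362). ∠JRV = 79.2° gives RV at -117.8° from the x-axis; with |RV| = 19.9, V = (18.07, -25.96). ∠RVN = 65.9° gives VN at 128.1° from the x-axis; with |VN| = 23.3, N = (3.692, -7.629). VN is perpendicular to NE, so NE runs at 38.10°; with |NE| = 21.8, E = (20.85, 5.822). ∠NEL = 132.9° gives EL at -9.000° from the x-axis; with |EL| = 19.2, L = (39.81, 2.818). Then |VL| = |L − V| = 36.07.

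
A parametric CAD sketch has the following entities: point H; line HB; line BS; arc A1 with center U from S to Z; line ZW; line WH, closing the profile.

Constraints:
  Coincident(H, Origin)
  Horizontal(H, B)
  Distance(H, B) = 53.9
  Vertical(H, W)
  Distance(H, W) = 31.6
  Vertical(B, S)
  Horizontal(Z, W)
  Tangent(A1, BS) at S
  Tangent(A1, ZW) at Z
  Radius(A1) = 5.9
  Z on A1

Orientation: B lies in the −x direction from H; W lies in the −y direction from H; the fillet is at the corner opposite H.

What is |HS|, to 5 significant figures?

59.713

H is at the origin; HB is horizontal with |HB| = 53.9 and B on the −x side, so B = (-53.900, 0.0000). HW is vertical with |HW| = 31.6 and W on the −y side, so W = (0.0000, -31.600). The virtual corner opposite H is at (-53.900, -31.600). A1 meets BS tangentially, so US is at right angles to BS and the tangent condition forces UZ to be normal to ZW, with radius 5.9, so the center U sits 5.9 in from both sides at U = (-48.000, -25.700). That places the tangent points at S = (-53.900, -25.700) on BS and Z = (-48.000, -31.600) on ZW. Then |HS| = |S − H| = 59.713.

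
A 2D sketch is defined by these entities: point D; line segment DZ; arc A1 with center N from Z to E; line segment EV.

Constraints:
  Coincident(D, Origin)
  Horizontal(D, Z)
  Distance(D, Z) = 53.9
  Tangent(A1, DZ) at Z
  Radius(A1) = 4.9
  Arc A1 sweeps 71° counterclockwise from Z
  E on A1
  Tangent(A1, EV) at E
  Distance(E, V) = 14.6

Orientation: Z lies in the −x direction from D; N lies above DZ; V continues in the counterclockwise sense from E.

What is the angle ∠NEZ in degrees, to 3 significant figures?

54.5°

A1 meets DZ tangentially, so NZ is at right angles to DZ, so N = Z + (0, 4.9) = (-53.9, 4.90). On A1, Z sits at bearing -90° from N; a 71° counterclockwise sweep puts E at bearing -19°, so E = N + 4.9·(cos -19°, sin -19°) = (-49.3, 3.30). Then cos ∠NEZ = EN·EZ / (|EN||EZ|), giving 54.5°.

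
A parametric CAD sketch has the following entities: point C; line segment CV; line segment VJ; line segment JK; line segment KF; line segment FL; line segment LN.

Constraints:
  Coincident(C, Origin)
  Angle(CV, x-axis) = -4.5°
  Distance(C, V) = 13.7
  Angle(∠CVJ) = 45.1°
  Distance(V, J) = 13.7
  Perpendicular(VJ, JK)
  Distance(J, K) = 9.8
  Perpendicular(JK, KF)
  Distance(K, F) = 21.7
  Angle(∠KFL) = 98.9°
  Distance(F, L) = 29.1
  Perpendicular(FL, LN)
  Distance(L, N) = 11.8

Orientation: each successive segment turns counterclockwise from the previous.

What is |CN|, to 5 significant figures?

32.242

C is at the origin; CV runs at -4.5° with length 13.7, so V = (13.658, -1.0749). ∠CVJ = 45.1° gives VJ at 130.40° from the x-axis; with |VJ| = 13.7, J = (4.7785, 9.3582). VJ ⟂ JK, so JK runs at -139.60°; with |JK| = 9.8, K = (-2.6846, 3.0066). JK ⟂ KF, so KF runs at -49.600°; with |KF| = 21.7, F = (11.380, -13.519). ∠KFL = 98.9° gives FL at 31.500° from the x-axis; with |FL| = 29.1, L = (36.191, 1.6859). The perpendicularity gives LN at right angles to FL, so LN runs at 121.50°; with |LN| = 11.8, N = (30.026, 11.747). Then |CN| = |N − C| = 32.242.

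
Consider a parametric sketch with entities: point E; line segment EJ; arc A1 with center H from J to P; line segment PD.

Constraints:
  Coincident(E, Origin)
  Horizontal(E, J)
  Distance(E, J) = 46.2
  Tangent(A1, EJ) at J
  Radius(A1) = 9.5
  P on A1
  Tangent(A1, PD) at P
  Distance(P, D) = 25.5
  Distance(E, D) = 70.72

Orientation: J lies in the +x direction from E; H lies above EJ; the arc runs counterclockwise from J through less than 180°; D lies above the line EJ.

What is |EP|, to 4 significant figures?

55.45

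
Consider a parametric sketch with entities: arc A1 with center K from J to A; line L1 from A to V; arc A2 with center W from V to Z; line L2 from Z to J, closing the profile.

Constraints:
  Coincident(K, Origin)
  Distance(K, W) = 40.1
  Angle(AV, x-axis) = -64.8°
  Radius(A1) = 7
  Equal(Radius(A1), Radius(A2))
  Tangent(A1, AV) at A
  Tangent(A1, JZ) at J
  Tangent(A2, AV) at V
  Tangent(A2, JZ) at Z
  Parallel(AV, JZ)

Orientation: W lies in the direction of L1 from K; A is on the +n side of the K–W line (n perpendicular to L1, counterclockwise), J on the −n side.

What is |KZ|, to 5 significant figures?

40.706

The slot axis is L1's direction at -64.8°, so u = (cos -64.8°, sin -64.8°) = (0.42578, -0.90483) and n = (−sin -64.8°, cos -64.8°) = (0.90483, 0.42578). K is at the origin and W lies 40.1 along u from K, so W = 40.1·u = (17.074, -36.284). Tangency of A1 to both parallel lines with radius 7.0 puts A and J at K ± 7.0·n: A = (6.3338, 2.9805), J = (-6.3338, -2.9805). Equal radii place V and Z the same way about W: V = W + 7.0·n = (23.408, -33.303), Z = W − 7.0·n = (10.740, -39.264). Then |KZ| = |Z − K| = 40.706.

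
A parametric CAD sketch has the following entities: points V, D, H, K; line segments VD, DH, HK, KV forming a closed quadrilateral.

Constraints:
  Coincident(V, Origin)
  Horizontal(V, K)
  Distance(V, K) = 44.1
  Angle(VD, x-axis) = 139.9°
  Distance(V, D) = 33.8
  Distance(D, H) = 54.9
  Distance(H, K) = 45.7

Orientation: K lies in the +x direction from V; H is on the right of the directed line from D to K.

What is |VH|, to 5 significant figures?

24.165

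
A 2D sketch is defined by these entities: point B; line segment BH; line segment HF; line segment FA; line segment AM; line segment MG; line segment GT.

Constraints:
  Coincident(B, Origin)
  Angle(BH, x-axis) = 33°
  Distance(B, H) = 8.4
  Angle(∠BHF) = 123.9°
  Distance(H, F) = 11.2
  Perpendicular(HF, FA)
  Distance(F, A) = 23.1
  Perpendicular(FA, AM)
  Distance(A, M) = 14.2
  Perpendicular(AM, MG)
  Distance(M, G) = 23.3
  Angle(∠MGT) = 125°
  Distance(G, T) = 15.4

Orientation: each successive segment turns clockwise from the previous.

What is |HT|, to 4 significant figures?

13.19

B is at the origin; BH runs at 33.0° with length 8.4, so H = (7.045, 4.575). ∠BHF = 123.9° gives HF at -23.10° from the x-axis; with |HF| = 11.2, F = (17.35, 0.1808). HF ⟂ FA, so FA runs at -113.1°; with |FA| = 23.1, A = (8.284, -21.07). The perpendicularity gives AM at right angles to FA, so AM runs at 156.9°; with |AM| = 14.2, M = (-4.778, -15.50). The perpendicularity gives MG at right angles to AM, so MG runs at 66.90°; with |MG| = 23.3, G = (4.364, 5.936). ∠MGT = 125.0° gives GT at 11.90° from the x-axis; with |GT| = 15.4, T = (19.43, 9.111). Then |HT| = |T − H| = 13.19.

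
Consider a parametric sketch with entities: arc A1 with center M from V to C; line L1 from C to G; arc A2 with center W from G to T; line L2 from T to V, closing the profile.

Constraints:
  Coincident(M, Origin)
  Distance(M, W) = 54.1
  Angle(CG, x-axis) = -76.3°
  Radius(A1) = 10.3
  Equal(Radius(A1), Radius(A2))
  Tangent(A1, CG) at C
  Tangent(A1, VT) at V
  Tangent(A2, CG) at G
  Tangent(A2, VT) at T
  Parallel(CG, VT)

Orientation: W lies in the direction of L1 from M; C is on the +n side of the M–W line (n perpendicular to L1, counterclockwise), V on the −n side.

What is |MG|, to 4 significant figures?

55.07

Tangency of A1 to both parallel lines with radius 10.3 puts C and V at M ± 10.3·n: C = (10.01, 2.439), V = (-10.01, -2.439). Equal radii place G and T the same way about W: G = W + 10.3·n = (22.82, -50.12), T = W − 10.3·n = (2.806, -55.00). Then |MG| = |G − M| = 55.07.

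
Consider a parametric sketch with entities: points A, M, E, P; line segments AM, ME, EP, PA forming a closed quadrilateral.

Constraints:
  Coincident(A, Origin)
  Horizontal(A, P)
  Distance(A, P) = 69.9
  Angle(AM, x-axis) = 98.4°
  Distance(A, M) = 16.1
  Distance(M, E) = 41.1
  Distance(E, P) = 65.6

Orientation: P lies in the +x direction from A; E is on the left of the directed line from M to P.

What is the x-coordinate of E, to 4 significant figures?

24.33

A is at the origin; AP is horizontal with |AP| = 69.9 and P in +x, so P = (69.9, 0). AM runs at 98.4° with |AM| = 16.1, so M = (-2.352, 15.93). E is determined by |ME| = 41.1 and |EP| = 65.6 together: it lies at the intersection of circle(M, 41.1) and circle(P, 65.6). With |MP| = 73.99, the foot of the radical line on MP is 19.33 from M and the perpendicular offset is √(41.1² − 19.33²) = 36.27. Taking the left-of-MP solution: E = (24.33, 47.19).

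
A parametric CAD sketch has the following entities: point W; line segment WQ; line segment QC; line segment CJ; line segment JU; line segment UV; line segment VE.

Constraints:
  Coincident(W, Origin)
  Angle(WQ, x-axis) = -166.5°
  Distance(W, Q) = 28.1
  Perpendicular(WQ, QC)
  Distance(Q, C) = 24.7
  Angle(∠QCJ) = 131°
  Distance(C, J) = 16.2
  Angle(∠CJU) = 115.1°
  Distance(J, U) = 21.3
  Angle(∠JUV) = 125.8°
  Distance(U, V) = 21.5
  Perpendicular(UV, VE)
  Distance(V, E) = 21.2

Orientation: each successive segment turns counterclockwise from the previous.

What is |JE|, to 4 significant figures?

34.19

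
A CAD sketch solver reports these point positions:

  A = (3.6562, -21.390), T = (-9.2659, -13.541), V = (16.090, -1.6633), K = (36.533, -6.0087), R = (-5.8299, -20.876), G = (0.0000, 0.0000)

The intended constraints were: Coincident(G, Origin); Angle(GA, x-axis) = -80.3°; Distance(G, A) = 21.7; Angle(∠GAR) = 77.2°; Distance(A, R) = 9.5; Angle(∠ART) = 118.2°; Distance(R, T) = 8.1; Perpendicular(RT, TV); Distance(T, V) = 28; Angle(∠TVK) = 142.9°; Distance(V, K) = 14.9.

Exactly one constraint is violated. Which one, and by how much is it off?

Distance(V, K) = 14.9 — off by 6.00.

G = (0.00, 0.00) ✓; GA at -80.30° ✓; |GA| = 21.70 ✓; ∠GAR = 77.20° ✓; |AR| = 9.500 ✓; ∠ART = 118.2° ✓; |RT| = 8.100 ✓; ∠(RT, TV) = 90.00° ✓; |TV| = 28.00 ✓; ∠TVK = 142.9° ✓; |VK| = 20.90 ✗.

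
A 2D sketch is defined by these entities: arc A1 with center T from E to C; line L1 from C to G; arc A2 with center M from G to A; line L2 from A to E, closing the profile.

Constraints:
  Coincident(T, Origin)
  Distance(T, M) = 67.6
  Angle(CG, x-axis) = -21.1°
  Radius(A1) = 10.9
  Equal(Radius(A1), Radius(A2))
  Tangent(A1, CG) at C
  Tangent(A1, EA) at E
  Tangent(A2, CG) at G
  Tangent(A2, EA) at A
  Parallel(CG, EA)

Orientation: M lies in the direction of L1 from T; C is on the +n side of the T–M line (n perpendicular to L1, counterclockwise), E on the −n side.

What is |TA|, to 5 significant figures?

68.473

The slot axis is L1's direction at -21.1°, so u = (cos -21.1°, sin -21.1°) = (0.93295, -0.36000) and n = (−sin -21.1°, cos -21.1°) = (0.36000, 0.93295). T is at the origin and M lies 67.6 along u from T, so M = 67.6·u = (63.068, -24.336). Tangency of A1 to both parallel lines with radius 10.9 puts C and E at T ± 10.9·n: C = (3.9240, 10.169), E = (-3.9240, -10.169). Equal radii place G and A the same way about M: G = M + 10.9·n = (66.992, -14.167), A = M − 10.9·n = (59.144, -34.505). Then |TA| = |A − T| = 68.473.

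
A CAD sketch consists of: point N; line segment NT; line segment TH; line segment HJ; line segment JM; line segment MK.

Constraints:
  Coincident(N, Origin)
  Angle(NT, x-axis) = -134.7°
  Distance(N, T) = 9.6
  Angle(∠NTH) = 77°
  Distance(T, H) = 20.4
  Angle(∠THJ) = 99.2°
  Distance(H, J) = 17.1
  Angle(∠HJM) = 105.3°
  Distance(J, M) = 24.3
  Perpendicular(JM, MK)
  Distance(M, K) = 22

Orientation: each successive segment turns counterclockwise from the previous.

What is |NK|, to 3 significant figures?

10.5

∠HJM = 105.3° gives JM at 124° from the x-axis; with |JM| = 24.3, M = (8.28, 15.6). JM ⟂ MK, so MK runs at -146°; with |MK| = 22.0, K = (-10.0, 3.34). Then |NK| = |K − N| = 10.5.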